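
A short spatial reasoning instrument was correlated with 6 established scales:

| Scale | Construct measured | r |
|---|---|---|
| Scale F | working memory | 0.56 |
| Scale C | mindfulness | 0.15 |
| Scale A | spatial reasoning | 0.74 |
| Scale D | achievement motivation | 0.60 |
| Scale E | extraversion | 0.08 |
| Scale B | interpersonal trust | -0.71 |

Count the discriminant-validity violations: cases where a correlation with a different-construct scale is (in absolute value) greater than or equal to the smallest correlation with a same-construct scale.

0

Convergent (same construct = spatial reasoning): Scale A.
Smallest convergent = 0.74. Discriminant |r|: 0.56, 0.15, 0.60, 0.08, 0.71; count ≥ 0.74 → 0.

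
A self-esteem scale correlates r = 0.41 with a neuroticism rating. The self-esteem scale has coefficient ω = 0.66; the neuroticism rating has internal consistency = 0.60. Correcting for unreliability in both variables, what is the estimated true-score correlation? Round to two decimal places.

0.65

r_true = r_obs / √(r_xx · r_yy) = 0.41 / √(0.66 × 0.60) = 0.41 / √0.3960 = 0.41 / 0.6293 ≈ 0.65.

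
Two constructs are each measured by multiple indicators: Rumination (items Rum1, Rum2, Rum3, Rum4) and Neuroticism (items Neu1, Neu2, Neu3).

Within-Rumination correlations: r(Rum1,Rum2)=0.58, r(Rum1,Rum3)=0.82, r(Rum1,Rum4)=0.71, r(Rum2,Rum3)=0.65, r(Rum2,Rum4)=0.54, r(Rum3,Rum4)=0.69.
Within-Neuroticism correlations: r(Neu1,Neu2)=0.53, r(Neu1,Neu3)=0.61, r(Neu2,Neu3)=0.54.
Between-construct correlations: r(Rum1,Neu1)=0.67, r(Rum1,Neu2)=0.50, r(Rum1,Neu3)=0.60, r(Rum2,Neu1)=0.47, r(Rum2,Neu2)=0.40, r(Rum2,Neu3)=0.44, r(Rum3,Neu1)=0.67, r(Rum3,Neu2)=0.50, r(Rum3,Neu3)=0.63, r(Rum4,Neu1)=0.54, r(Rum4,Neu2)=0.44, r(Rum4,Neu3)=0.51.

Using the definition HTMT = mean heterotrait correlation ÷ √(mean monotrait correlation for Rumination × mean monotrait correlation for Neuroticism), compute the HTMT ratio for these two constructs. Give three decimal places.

Mean heterotrait r = 6.37/12 = 0.5308.
Mean within-Rum = 3.99/6 = 0.6650; mean within-Neu = 1.68/3 = 0.5600.
Geometric mean = √(0.6650 × 0.5600) = 0.6102.
HTMT = 0.5308 / 0.6102 = 0.870.

0.870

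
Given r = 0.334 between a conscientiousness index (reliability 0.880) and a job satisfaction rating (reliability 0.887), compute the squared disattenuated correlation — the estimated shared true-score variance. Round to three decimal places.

Disattenuated r = 0.334 / √(0.880 × 0.887) = 0.334 / 0.8835 = 0.3780.
Shared true-score variance = 0.3780² = 0.1429 ≈ 0.143.

0.143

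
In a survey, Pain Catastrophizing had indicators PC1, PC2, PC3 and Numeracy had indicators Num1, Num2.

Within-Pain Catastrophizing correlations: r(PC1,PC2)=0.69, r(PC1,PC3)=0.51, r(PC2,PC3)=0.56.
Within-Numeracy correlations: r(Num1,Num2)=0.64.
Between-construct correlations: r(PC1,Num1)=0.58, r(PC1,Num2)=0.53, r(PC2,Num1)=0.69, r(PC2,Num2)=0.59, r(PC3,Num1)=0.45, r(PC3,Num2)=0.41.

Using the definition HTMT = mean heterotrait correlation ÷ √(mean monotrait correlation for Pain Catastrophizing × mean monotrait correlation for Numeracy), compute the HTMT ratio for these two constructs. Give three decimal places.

0.884

Mean between = 3.25/6 = 0.5417.
Mean within-PC = 1.76/3 = 0.5867; mean within-Num = 0.64/1 = 0.6400.
Geometric mean = √(0.5867 × 0.6400) = 0.6128.
HTMT = 0.5417 / 0.6128 = 0.884.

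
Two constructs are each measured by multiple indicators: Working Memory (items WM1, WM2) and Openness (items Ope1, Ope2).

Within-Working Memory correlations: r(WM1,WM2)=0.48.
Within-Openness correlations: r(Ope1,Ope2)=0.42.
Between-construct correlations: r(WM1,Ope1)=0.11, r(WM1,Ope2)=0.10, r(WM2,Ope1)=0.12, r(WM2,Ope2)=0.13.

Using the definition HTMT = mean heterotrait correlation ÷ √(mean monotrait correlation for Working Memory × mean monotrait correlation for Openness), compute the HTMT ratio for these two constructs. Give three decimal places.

Mean heterotrait r = 0.46/4 = 0.1150.
Mean within-WM = 0.48/1 = 0.4800; mean within-Ope = 0.42/1 = 0.4200.
Geometric mean = √(0.4800 × 0.4200) = 0.4490.
HTMT = 0.1150 / 0.4490 = 0.256.

0.256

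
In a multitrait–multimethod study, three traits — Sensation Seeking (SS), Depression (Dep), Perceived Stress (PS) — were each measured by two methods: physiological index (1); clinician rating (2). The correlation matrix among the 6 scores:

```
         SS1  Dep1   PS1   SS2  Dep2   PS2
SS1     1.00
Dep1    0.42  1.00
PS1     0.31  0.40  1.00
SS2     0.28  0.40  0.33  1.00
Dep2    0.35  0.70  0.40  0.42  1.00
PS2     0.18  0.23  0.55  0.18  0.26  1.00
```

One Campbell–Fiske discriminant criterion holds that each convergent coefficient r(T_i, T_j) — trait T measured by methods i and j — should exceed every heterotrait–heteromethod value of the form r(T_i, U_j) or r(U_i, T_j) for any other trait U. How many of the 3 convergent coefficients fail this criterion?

Checking each validity diagonal entry against its comparison values:
SS (methods 1·2): 0.28 vs {0.35, 0.40, 0.18, 0.33} → fail.
Dep (methods 1·2): 0.70 vs {0.40, 0.35, 0.23, 0.40} → pass.
PS (methods 1·2): 0.55 vs {0.33, 0.18, 0.40, 0.23} → pass.
1 of 3 fail.

1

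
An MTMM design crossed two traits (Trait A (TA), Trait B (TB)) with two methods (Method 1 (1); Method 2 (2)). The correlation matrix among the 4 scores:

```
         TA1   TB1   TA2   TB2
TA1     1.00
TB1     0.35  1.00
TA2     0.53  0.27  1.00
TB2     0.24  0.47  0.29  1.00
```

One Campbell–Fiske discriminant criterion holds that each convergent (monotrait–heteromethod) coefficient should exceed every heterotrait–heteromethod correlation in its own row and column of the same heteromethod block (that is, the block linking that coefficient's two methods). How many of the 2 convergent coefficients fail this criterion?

0

Convergent coefficients and their comparison sets:
TA (methods 1·2): 0.53 vs {0.24, 0.27} → pass.
TB (methods 1·2): 0.47 vs {0.27, 0.24} → pass.
0 of 2 fail.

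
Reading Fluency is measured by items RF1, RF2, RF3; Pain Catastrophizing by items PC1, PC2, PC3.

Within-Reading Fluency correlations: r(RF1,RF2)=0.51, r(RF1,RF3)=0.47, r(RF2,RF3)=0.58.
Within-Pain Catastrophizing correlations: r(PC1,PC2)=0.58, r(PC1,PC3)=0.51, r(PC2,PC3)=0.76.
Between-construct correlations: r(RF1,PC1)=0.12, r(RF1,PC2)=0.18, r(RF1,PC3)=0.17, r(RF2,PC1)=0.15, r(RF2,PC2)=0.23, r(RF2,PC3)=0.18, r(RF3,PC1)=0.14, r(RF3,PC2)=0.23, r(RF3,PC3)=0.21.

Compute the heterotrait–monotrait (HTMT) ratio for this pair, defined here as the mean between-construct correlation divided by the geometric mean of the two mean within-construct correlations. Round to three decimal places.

Between-construct mean = 1.61/9 = 0.1789.
Mean within-RF = 1.56/3 = 0.5200; mean within-PC = 1.85/3 = 0.6167.
Geometric mean = √(0.5200 × 0.6167) = 0.5663.
HTMT = 0.1789 / 0.5663 = 0.316.

0.316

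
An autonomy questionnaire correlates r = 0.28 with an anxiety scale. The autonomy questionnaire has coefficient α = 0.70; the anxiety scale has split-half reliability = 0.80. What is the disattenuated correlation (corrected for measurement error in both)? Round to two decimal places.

r_true = r_obs / √(r_xx · r_yy) = 0.28 / √(0.70 × 0.80) = 0.28 / √0.5600 = 0.28 / 0.7483 ≈ 0.37.

0.37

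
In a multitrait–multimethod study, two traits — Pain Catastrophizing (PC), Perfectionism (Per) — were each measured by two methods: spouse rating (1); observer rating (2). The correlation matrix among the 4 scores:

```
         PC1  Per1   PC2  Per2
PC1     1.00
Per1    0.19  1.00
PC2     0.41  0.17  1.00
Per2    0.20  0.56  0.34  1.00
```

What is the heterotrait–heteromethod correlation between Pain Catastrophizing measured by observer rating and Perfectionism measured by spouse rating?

Different traits and methods: r(PC2, Per1) = 0.17.

0.17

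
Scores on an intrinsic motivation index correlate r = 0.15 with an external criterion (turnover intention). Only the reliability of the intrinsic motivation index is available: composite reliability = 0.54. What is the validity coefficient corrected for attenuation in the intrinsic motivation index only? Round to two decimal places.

Single correction: r_c = r_obs / √r_xx = 0.15 / √0.54 = 0.15 / 0.7348 ≈ 0.20.

0.20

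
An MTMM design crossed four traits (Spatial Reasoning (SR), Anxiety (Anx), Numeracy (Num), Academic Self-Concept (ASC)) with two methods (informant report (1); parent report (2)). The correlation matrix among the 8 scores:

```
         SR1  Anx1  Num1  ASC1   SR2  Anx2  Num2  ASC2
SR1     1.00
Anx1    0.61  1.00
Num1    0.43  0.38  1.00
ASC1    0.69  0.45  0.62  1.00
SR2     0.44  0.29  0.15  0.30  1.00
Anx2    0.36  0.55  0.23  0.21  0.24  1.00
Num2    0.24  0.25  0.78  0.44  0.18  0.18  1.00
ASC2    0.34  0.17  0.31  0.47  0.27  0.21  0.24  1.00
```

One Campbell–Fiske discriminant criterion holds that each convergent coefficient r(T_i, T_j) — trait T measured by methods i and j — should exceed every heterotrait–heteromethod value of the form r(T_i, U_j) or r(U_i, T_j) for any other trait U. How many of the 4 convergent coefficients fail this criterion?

0

Each convergent coefficient versus the relevant comparison correlations:
SR (methods 1·2): 0.44 vs {0.36, 0.29, 0.24, 0.15, 0.34, 0.30} → pass.
Anx (methods 1·2): 0.55 vs {0.29, 0.36, 0.25, 0.23, 0.17, 0.21} → pass.
Num (methods 1·2): 0.78 vs {0.15, 0.24, 0.23, 0.25, 0.31, 0.44} → pass.
ASC (methods 1·2): 0.47 vs {0.30, 0.34, 0.21, 0.17, 0.44, 0.31} → pass.
0 of 4 fail.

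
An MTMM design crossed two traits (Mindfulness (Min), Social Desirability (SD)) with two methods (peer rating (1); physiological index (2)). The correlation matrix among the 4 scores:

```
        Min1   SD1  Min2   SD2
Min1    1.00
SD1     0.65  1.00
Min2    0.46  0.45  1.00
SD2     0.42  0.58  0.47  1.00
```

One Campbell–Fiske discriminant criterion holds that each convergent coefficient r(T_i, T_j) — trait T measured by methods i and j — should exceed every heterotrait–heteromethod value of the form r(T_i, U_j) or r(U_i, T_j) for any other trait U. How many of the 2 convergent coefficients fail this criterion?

0

Checking each validity diagonal entry against its comparison values:
Min (methods 1·2): 0.46 vs {0.42, 0.45} → pass.
SD (methods 1·2): 0.58 vs {0.45, 0.42} → pass.
0 of 2 fail.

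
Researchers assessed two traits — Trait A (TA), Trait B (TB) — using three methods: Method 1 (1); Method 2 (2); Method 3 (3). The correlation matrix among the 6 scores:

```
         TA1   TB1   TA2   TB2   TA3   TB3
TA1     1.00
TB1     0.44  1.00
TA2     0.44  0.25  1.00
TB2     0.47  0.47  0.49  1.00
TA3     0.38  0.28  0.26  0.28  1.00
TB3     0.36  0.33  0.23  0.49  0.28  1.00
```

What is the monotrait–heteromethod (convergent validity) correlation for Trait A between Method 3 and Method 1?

Same trait (TA), different methods: r(TA3, TA1) = 0.38.

0.38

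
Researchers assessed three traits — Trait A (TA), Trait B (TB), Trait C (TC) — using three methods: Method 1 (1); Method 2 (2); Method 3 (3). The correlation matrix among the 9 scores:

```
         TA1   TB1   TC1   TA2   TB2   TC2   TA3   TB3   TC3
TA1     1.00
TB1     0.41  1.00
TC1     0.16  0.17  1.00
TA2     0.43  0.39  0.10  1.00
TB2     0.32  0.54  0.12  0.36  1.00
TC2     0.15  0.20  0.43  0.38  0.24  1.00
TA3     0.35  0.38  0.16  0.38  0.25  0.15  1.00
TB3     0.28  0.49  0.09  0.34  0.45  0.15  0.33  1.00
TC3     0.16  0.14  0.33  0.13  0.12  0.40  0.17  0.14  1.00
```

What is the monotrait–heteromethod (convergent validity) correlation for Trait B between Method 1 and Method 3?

0.49

Same trait (TB), different methods: r(TB1, TB3) = 0.49.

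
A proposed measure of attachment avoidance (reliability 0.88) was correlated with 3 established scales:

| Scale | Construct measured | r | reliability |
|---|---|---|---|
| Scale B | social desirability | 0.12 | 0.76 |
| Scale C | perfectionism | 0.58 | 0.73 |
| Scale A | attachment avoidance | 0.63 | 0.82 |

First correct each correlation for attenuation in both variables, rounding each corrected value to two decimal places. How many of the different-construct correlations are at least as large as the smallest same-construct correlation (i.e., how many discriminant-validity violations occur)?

Disattenuated r (r / √(r_scale · r_new)):
  Scale B (disc): 0.12 / √(0.76·0.88) = 0.15
  Scale C (disc): 0.58 / √(0.73·0.88) = 0.72
  Scale A (conv): 0.63 / √(0.82·0.88) = 0.74
Smallest convergent = 0.74. Discriminant values: 0.15, 0.72; count ≥ 0.74 → 0.

0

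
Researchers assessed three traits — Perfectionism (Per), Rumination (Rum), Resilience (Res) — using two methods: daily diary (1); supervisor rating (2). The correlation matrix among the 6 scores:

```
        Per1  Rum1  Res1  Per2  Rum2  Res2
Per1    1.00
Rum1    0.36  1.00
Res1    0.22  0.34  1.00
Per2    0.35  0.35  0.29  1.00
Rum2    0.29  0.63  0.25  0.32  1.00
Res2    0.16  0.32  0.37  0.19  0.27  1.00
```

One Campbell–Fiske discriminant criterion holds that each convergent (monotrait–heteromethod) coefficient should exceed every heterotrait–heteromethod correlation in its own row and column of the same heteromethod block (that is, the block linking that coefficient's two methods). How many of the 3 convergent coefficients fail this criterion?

Each convergent coefficient versus the relevant comparison correlations:
Per (methods 1·2): 0.35 vs {0.29, 0.35, 0.16, 0.29} → fail.
Rum (methods 1·2): 0.63 vs {0.35, 0.29, 0.32, 0.25} → pass.
Res (methods 1·2): 0.37 vs {0.29, 0.16, 0.25, 0.32} → pass.
1 of 3 fail.

1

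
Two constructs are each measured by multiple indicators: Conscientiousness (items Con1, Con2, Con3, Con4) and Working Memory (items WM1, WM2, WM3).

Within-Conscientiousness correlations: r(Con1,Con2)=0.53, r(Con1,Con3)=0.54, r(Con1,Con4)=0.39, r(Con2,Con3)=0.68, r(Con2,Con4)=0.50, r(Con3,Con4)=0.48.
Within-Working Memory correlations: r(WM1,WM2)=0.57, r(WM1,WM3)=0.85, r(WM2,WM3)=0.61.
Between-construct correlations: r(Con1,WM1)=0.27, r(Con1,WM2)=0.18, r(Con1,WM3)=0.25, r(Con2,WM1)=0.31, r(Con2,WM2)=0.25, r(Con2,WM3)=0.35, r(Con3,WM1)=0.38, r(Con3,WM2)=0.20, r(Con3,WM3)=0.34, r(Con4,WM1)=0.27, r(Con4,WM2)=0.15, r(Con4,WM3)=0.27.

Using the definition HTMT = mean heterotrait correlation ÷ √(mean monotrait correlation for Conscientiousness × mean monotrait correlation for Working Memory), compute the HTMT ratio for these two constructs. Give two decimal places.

Mean heterotrait r = 3.22/12 = 0.2683.
Mean within-Con = 3.12/6 = 0.5200; mean within-WM = 2.03/3 = 0.6767.
Geometric mean = √(0.5200 × 0.6767) = 0.5932.
HTMT = 0.2683 / 0.5932 = 0.45.

0.45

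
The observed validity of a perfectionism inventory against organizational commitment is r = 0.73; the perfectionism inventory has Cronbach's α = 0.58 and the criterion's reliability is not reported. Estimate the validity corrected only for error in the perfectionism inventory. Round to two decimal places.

Single correction: r_c = r_obs / √r_xx = 0.73 / √0.58 = 0.73 / 0.7616 ≈ 0.96.

0.96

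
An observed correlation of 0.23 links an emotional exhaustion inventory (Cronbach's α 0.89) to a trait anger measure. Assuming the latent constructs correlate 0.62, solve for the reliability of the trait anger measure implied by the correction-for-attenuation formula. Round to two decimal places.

0.15

r_true = r_obs / √(r_xx · r_yy) ⇒ 0.62 = 0.23 / √(0.89 · r_yy).
√(0.89 · r_yy) = 0.23 / 0.62 = 0.3710; 0.89 · r_yy = 0.1376; r_yy = 0.1376 / 0.89 ≈ 0.15.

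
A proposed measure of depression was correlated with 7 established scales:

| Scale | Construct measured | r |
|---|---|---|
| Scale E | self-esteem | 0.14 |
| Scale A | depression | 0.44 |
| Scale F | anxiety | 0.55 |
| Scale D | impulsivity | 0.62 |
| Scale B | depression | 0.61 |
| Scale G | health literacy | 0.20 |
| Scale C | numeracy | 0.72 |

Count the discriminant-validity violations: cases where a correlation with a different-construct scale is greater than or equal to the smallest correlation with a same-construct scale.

Convergent (same construct = depression): Scale A, Scale B.
Smallest convergent = 0.44. Discriminant values: 0.14, 0.55, 0.62, 0.20, 0.72; count ≥ 0.44 → 3.

3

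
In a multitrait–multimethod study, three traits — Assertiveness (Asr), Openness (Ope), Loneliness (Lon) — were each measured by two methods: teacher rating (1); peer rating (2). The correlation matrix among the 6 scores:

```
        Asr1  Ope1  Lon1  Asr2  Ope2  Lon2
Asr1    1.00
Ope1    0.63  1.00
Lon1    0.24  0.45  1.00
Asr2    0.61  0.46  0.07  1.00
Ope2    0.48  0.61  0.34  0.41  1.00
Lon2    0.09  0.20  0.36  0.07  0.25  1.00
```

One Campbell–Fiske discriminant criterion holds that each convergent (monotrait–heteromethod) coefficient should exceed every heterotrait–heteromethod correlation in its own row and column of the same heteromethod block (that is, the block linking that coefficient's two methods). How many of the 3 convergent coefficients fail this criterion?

Each convergent coefficient versus the relevant comparison correlations:
Asr (methods 1·2): 0.61 vs {0.48, 0.46, 0.09, 0.07} → pass.
Ope (methods 1·2): 0.61 vs {0.46, 0.48, 0.20, 0.34} → pass.
Lon (methods 1·2): 0.36 vs {0.07, 0.09, 0.34, 0.20} → pass.
0 of 3 fail.

0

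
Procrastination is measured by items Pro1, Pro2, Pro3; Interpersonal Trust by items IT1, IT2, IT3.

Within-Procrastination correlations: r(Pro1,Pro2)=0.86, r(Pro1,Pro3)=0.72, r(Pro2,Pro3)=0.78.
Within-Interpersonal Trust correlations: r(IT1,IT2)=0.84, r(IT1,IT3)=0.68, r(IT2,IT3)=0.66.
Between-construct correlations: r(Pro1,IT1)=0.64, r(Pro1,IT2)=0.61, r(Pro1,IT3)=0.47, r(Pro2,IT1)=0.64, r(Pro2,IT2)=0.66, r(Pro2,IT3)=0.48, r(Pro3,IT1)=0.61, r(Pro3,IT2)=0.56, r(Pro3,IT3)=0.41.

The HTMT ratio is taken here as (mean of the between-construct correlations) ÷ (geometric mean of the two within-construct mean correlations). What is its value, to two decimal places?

0.75

Between-construct mean = 5.08/9 = 0.5644.
Mean within-Pro = 2.36/3 = 0.7867; mean within-IT = 2.18/3 = 0.7267.
Geometric mean = √(0.7867 × 0.7267) = 0.7561.
HTMT = 0.5644 / 0.7561 = 0.75.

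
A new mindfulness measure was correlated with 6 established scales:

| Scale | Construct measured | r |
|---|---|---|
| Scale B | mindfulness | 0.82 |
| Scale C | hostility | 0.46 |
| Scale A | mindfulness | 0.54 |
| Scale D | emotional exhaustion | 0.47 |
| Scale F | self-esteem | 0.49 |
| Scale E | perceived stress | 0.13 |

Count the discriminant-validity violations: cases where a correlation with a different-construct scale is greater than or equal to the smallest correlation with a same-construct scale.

Convergent (same construct = mindfulness): Scale B, Scale A.
Smallest convergent = 0.54. Discriminant values: 0.46, 0.47, 0.49, 0.13; count ≥ 0.54 → 0.

0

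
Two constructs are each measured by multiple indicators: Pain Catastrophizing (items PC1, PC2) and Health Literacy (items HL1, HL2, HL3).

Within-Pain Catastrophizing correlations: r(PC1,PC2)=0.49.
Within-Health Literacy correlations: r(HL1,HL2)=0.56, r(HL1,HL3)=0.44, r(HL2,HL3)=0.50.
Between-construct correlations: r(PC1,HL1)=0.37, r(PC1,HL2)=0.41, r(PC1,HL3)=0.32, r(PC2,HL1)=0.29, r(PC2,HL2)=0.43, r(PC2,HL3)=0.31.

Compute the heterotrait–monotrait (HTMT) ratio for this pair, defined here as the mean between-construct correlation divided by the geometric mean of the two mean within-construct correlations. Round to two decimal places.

0.72

Mean heterotrait r = 2.13/6 = 0.3550.
Mean within-PC = 0.49/1 = 0.4900; mean within-HL = 1.50/3 = 0.5000.
Geometric mean = √(0.4900 × 0.5000) = 0.4950.
HTMT = 0.3550 / 0.4950 = 0.72.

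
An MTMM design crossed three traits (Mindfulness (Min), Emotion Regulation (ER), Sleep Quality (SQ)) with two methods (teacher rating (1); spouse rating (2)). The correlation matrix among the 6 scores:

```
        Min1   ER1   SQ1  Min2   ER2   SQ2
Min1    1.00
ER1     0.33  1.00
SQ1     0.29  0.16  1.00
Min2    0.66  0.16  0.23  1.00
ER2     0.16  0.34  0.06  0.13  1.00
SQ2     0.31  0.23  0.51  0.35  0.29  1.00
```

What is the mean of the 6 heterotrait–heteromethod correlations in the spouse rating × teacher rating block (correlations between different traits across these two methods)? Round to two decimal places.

HTHM values (method 2 × method 1): 0.16, 0.23, 0.16, 0.06, 0.31, 0.23; mean = 1.15/6 = 0.19.

0.19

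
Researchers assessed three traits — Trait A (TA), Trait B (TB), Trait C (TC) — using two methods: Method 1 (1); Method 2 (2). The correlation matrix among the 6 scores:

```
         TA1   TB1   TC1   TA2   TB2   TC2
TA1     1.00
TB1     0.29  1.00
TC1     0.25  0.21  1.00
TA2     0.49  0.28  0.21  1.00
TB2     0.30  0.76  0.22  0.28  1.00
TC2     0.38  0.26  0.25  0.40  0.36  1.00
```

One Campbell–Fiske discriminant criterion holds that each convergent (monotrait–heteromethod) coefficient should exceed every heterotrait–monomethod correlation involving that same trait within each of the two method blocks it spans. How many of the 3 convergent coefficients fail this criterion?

1

Checking each validity diagonal entry against its comparison values:
TA (methods 1·2): 0.49 vs {0.29, 0.28, 0.25, 0.40} → pass.
TB (methods 1·2): 0.76 vs {0.29, 0.28, 0.21, 0.36} → pass.
TC (methods 1·2): 0.25 vs {0.25, 0.40, 0.21, 0.36} → fail.
1 of 3 fail.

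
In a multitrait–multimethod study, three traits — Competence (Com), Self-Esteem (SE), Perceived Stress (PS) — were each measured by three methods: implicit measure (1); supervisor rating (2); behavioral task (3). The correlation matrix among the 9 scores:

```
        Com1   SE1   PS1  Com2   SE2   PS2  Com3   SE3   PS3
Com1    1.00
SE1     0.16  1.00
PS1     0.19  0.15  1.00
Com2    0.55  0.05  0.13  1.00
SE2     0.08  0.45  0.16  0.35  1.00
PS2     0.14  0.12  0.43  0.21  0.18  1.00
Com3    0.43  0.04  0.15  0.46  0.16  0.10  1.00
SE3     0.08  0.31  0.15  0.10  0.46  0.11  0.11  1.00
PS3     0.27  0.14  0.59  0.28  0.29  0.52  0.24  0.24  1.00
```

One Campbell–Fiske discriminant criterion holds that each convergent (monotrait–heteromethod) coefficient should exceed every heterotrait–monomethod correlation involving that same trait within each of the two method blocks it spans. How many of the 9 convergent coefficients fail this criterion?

Checking each validity diagonal entry against its comparison values:
Com (methods 1·2): 0.55 vs {0.16, 0.35, 0.19, 0.21} → pass.
Com (methods 1·3): 0.43 vs {0.16, 0.11, 0.19, 0.24} → pass.
Com (methods 2·3): 0.46 vs {0.35, 0.11, 0.21, 0.24} → pass.
SE (methods 1·2): 0.45 vs {0.16, 0.35, 0.15, 0.18} → pass.
SE (methods 1·3): 0.31 vs {0.16, 0.11, 0.15, 0.24} → pass.
SE (methods 2·3): 0.46 vs {0.35, 0.11, 0.18, 0.24} → pass.
PS (methods 1·2): 0.43 vs {0.19, 0.21, 0.15, 0.18} → pass.
PS (methods 1·3): 0.59 vs {0.19, 0.24, 0.15, 0.24} → pass.
PS (methods 2·3): 0.52 vs {0.21, 0.24, 0.18, 0.24} → pass.
0 of 9 fail.

0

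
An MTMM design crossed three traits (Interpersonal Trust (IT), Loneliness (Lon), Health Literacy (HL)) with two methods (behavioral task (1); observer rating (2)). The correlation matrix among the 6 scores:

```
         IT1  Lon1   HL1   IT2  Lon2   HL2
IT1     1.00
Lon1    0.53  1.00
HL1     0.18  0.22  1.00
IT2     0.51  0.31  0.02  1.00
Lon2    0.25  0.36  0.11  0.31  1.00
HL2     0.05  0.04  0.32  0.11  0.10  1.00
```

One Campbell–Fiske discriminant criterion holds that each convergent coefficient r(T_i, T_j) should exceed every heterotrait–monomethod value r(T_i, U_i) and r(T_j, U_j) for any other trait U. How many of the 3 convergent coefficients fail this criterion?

Checking each validity diagonal entry against its comparison values:
IT (methods 1·2): 0.51 vs {0.53, 0.31, 0.18, 0.11} → fail.
Lon (methods 1·2): 0.36 vs {0.53, 0.31, 0.22, 0.10} → fail.
HL (methods 1·2): 0.32 vs {0.18, 0.11, 0.22, 0.10} → pass.
2 of 3 fail.

2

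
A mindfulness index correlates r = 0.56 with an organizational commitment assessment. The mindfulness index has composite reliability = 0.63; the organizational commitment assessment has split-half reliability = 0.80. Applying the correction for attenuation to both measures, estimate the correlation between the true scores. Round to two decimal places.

0.79

r_true = r_obs / √(r_xx · r_yy) = 0.56 / √(0.63 × 0.80) = 0.56 / √0.5040 = 0.56 / 0.7099 ≈ 0.79.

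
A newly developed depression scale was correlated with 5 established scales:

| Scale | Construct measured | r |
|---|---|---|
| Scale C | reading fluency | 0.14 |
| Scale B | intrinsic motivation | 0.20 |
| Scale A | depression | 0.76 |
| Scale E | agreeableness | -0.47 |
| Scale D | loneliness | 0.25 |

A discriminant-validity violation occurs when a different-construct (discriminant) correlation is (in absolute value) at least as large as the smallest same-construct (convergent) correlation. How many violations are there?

0

Convergent (same construct = depression): Scale A.
Smallest convergent = 0.76. Discriminant |r|: 0.14, 0.20, 0.47, 0.25; count ≥ 0.76 → 0.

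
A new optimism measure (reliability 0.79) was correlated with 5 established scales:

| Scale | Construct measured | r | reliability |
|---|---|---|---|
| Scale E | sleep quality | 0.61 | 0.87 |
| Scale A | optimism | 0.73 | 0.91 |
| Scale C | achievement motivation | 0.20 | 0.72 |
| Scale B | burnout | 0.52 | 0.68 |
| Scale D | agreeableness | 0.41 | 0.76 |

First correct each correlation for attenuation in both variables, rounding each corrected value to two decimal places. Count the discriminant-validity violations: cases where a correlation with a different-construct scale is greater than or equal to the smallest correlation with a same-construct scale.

Disattenuated r (r / √(r_scale · r_new)):
  Scale E (disc): 0.61 / √(0.87·0.79) = 0.74
  Scale A (conv): 0.73 / √(0.91·0.79) = 0.86
  Scale C (disc): 0.20 / √(0.72·0.79) = 0.27
  Scale B (disc): 0.52 / √(0.68·0.79) = 0.71
  Scale D (disc): 0.41 / √(0.76·0.79) = 0.53
Smallest convergent = 0.86. Discriminant values: 0.74, 0.27, 0.71, 0.53; count ≥ 0.86 → 0.

0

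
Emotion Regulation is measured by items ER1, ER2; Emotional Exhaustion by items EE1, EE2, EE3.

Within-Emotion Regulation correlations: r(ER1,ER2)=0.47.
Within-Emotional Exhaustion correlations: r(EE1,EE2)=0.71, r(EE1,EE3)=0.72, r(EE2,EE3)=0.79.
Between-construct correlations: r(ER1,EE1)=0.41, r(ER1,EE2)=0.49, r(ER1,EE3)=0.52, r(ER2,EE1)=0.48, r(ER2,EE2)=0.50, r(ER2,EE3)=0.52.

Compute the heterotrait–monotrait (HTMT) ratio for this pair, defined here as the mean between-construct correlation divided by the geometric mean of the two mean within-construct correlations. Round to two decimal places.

0.83

Mean between = 2.92/6 = 0.4867.
Mean within-ER = 0.47/1 = 0.4700; mean within-EE = 2.22/3 = 0.7400.
Geometric mean = √(0.4700 × 0.7400) = 0.5897.
HTMT = 0.4867 / 0.5897 = 0.83.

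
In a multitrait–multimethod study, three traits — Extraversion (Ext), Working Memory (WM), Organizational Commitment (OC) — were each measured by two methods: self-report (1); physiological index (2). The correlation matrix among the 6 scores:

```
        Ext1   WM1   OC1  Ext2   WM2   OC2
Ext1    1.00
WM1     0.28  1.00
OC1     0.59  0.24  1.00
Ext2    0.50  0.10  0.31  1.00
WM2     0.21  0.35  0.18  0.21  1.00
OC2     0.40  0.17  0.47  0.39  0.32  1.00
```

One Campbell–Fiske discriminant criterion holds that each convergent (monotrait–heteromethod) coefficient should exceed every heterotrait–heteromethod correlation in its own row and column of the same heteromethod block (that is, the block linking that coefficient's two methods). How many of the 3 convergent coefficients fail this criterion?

Checking each validity diagonal entry against its comparison values:
Ext (methods 1·2): 0.50 vs {0.21, 0.10, 0.40, 0.31} → pass.
WM (methods 1·2): 0.35 vs {0.10, 0.21, 0.17, 0.18} → pass.
OC (methods 1·2): 0.47 vs {0.31, 0.40, 0.18, 0.17} → pass.
0 of 3 fail.

0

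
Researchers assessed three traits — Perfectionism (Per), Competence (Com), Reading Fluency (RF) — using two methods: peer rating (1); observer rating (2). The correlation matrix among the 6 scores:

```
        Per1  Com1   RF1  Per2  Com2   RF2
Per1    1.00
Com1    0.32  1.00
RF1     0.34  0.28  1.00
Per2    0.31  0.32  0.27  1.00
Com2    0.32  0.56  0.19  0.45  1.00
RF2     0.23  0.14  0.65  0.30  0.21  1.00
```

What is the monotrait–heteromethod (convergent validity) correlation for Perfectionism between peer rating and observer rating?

0.31

Same trait (Per), different methods: r(Per1, Per2) = 0.31.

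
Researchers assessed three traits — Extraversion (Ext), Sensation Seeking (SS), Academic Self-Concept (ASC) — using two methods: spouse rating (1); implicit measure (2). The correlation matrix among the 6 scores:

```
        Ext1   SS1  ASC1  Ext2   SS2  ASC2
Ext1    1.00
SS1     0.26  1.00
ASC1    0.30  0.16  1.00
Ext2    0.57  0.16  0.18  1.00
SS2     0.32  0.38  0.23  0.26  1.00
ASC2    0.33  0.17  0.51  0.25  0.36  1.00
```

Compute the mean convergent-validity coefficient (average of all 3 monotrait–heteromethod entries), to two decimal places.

0.49

Convergent values: 0.57, 0.38, 0.51; mean = 1.46/3 = 0.49.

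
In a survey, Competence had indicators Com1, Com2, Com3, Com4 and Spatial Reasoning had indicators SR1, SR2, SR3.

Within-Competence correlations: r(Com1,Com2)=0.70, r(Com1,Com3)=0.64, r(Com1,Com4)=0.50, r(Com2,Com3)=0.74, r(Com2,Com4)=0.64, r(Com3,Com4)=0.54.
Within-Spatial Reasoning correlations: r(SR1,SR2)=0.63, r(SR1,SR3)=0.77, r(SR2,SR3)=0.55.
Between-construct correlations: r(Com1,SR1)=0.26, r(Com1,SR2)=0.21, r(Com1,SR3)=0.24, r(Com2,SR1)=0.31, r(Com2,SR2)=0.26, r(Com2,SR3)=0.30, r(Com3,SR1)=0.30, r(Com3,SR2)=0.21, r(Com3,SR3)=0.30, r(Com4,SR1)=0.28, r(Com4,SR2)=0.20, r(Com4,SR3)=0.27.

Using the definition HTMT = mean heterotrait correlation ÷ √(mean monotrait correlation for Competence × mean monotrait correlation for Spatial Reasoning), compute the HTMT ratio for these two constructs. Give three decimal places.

0.410

Mean heterotrait r = 3.14/12 = 0.2617.
Mean within-Com = 3.76/6 = 0.6267; mean within-SR = 1.95/3 = 0.6500.
Geometric mean = √(0.6267 × 0.6500) = 0.6382.
HTMT = 0.2617 / 0.6382 = 0.410.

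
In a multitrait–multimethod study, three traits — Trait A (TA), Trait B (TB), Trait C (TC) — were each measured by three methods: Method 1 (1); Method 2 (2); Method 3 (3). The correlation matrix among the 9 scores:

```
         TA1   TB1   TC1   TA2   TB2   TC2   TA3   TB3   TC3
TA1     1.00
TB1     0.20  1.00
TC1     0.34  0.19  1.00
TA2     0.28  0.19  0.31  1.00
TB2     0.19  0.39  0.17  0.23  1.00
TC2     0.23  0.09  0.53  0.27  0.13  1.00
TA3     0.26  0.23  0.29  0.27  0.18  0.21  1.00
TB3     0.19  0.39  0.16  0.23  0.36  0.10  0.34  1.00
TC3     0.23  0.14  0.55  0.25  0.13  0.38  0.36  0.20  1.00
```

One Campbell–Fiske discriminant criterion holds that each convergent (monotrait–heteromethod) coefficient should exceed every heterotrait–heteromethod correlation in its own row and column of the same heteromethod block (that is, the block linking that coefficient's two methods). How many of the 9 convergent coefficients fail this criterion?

Checking each validity diagonal entry against its comparison values:
TA (methods 1·2): 0.28 vs {0.19, 0.19, 0.23, 0.31} → fail.
TA (methods 1·3): 0.26 vs {0.19, 0.23, 0.23, 0.29} → fail.
TA (methods 2·3): 0.27 vs {0.23, 0.18, 0.25, 0.21} → pass.
TB (methods 1·2): 0.39 vs {0.19, 0.19, 0.09, 0.17} → pass.
TB (methods 1·3): 0.39 vs {0.23, 0.19, 0.14, 0.16} → pass.
TB (methods 2·3): 0.36 vs {0.18, 0.23, 0.13, 0.10} → pass.
TC (methods 1·2): 0.53 vs {0.31, 0.23, 0.17, 0.09} → pass.
TC (methods 1·3): 0.55 vs {0.29, 0.23, 0.16, 0.14} → pass.
TC (methods 2·3): 0.38 vs {0.21, 0.25, 0.10, 0.13} → pass.
2 of 9 fail.

2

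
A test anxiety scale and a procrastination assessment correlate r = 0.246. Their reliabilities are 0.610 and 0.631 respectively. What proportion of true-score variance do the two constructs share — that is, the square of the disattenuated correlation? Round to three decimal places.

Disattenuated r = 0.246 / √(0.610 × 0.631) = 0.246 / 0.6204 = 0.3965.
Shared true-score variance = 0.3965² = 0.1572 ≈ 0.157.

0.157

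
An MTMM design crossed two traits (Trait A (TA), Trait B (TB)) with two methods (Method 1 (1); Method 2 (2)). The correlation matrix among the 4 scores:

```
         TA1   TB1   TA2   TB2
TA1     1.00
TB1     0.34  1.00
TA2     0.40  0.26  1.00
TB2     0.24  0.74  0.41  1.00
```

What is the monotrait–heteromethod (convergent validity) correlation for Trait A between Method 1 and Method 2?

0.40

Same trait (TA), different methods: r(TA1, TA2) = 0.40.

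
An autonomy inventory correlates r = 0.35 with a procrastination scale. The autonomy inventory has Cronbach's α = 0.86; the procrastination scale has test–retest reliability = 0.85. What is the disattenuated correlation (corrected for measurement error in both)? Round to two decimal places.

r_true = r_obs / √(r_xx · r_yy) = 0.35 / √(0.86 × 0.85) = 0.35 / √0.7310 = 0.35 / 0.8550 ≈ 0.41.

0.41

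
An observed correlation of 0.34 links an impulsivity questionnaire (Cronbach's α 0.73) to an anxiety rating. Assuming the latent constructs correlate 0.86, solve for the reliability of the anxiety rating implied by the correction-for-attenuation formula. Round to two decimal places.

r_true = r_obs / √(r_xx · r_yy) ⇒ 0.86 = 0.34 / √(0.73 · r_yy).
√(0.73 · r_yy) = 0.34 / 0.86 = 0.3953; 0.73 · r_yy = 0.1563; r_yy = 0.1563 / 0.73 ≈ 0.21.

0.21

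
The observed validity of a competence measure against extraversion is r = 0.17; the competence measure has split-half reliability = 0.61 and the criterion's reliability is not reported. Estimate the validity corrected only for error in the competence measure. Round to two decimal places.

Single correction: r_c = r_obs / √r_xx = 0.17 / √0.61 = 0.17 / 0.7810 ≈ 0.22.

0.22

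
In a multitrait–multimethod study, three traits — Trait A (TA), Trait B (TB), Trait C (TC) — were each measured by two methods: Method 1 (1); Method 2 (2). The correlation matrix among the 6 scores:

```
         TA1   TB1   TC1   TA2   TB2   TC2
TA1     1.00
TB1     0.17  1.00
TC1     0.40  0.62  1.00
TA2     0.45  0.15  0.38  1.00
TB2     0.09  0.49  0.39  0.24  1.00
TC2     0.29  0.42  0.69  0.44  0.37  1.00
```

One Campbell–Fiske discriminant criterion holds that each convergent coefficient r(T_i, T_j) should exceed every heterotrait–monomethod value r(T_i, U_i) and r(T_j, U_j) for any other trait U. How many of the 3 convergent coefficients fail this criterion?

Each convergent coefficient versus the relevant comparison correlations:
TA (methods 1·2): 0.45 vs {0.17, 0.24, 0.40, 0.44} → pass.
TB (methods 1·2): 0.49 vs {0.17, 0.24, 0.62, 0.37} → fail.
TC (methods 1·2): 0.69 vs {0.40, 0.44, 0.62, 0.37} → pass.
1 of 3 fail.

1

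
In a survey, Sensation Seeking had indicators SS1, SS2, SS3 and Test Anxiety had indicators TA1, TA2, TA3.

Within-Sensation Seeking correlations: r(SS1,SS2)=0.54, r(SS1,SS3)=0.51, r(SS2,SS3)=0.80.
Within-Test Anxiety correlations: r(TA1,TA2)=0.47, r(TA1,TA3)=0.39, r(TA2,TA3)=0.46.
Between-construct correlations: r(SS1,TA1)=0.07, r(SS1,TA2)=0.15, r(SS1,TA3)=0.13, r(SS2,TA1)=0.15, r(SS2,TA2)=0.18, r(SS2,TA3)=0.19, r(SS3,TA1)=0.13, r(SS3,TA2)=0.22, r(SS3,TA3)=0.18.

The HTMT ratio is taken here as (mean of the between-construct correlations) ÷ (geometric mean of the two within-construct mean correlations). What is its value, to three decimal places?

Between-construct mean = 1.40/9 = 0.1556.
Mean within-SS = 1.85/3 = 0.6167; mean within-TA = 1.32/3 = 0.4400.
Geometric mean = √(0.6167 × 0.4400) = 0.5209.
HTMT = 0.1556 / 0.5209 = 0.299.

0.299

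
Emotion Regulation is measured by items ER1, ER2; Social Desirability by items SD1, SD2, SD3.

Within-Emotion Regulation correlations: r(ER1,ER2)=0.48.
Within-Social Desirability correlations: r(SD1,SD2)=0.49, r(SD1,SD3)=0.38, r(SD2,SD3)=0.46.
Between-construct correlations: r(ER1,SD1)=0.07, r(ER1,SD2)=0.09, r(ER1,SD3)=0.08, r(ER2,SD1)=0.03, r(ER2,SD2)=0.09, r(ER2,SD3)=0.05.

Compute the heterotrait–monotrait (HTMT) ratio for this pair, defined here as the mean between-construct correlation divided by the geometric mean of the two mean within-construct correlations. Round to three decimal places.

0.148

Between-construct mean = 0.41/6 = 0.0683.
Mean within-ER = 0.48/1 = 0.4800; mean within-SD = 1.33/3 = 0.4433.
Geometric mean = √(0.4800 × 0.4433) = 0.4613.
HTMT = 0.0683 / 0.4613 = 0.148.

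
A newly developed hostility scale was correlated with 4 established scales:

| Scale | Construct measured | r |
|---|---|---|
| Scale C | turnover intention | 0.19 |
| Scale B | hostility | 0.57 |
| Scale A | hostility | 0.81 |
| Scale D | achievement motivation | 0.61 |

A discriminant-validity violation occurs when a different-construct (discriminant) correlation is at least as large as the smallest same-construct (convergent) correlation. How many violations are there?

1

Convergent (same construct = hostility): Scale B, Scale A.
Smallest convergent = 0.57. Discriminant values: 0.19, 0.61; count ≥ 0.57 → 1.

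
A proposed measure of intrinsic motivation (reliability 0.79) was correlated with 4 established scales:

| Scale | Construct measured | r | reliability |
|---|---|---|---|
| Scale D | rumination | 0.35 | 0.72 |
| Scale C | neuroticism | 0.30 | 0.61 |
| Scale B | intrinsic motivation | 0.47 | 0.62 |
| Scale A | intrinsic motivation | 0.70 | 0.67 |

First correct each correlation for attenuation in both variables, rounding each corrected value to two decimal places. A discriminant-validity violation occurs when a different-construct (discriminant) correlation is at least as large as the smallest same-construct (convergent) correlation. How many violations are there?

0

Disattenuated r (r / √(r_scale · r_new)):
  Scale D (disc): 0.35 / √(0.72·0.79) = 0.46
  Scale C (disc): 0.30 / √(0.61·0.79) = 0.43
  Scale B (conv): 0.47 / √(0.62·0.79) = 0.67
  Scale A (conv): 0.70 / √(0.67·0.79) = 0.96
Smallest convergent = 0.67. Discriminant values: 0.46, 0.43; count ≥ 0.67 → 0.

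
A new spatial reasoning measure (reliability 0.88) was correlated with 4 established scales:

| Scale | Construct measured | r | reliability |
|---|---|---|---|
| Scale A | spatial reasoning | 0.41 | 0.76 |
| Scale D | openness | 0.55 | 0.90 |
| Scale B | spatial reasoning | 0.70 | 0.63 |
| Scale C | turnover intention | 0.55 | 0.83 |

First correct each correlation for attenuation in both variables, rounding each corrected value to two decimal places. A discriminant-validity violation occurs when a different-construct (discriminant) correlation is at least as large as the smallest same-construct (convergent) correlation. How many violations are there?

Disattenuated r (r / √(r_scale · r_new)):
  Scale A (conv): 0.41 / √(0.76·0.88) = 0.50
  Scale D (disc): 0.55 / √(0.90·0.88) = 0.62
  Scale B (conv): 0.70 / √(0.63·0.88) = 0.94
  Scale C (disc): 0.55 / √(0.83·0.88) = 0.64
Smallest convergent = 0.50. Discriminant values: 0.62, 0.64; count ≥ 0.50 → 2.

2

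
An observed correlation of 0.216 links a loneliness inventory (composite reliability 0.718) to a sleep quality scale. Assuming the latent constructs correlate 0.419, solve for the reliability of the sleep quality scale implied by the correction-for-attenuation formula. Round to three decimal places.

r_true = r_obs / √(r_xx · r_yy) ⇒ 0.419 = 0.216 / √(0.718 · r_yy).
√(0.718 · r_yy) = 0.216 / 0.419 = 0.5155; 0.718 · r_yy = 0.2657; r_yy = 0.2657 / 0.718 ≈ 0.370.

0.370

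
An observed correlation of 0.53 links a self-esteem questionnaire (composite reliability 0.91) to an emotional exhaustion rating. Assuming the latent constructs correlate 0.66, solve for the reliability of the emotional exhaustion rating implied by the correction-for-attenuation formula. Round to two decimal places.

0.71

r_true = r_obs / √(r_xx · r_yy) ⇒ 0.66 = 0.53 / √(0.91 · r_yy).
√(0.91 · r_yy) = 0.53 / 0.66 = 0.8030; 0.91 · r_yy = 0.6448; r_yy = 0.6448 / 0.91 ≈ 0.71.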